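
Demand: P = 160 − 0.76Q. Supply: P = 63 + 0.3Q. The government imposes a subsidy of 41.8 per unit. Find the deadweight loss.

824.17

Competitive equilibrium: 160 − 0.76Q = 63 + 0.3Q → Q* = 91.5094, P* = 90.4528.
The subsidy lowers effective supply by 41.8: P = 21.2 + 0.3Q.
New quantity: 160 − 0.76Q = 21.2 + 0.3Q → Q' = 130.9434.
Overproduction ΔQ = 130.9434 − 91.5094 = 39.434; wedge = subsidy = 41.8.
The triangle = ½ × 39.434 × 41.8 = 824.17.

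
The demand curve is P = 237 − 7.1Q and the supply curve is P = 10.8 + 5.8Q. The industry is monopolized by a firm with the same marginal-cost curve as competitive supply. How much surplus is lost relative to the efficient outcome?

249.93

Competitive equilibrium: 237 − 7.1Q = 10.8 + 5.8Q → Q* = 17.5349, P* = 112.5023.
Marginal revenue: MR = 237 − 14.2Q. Set MR = MC: 237 − 14.2Q = 10.8 + 5.8Q → Q_m = 11.31.
Price P_m = 237 − 7.1·11.31 = 156.699; MC(Q_m) = 10.8 + 5.8·11.31 = 76.398.
Competitive Q* = 17.5349, so ΔQ = 6.2249; wedge = 156.699 − 76.398 = 80.301.
Deadweight loss = ½ × 6.2249 × 80.301 = 249.93.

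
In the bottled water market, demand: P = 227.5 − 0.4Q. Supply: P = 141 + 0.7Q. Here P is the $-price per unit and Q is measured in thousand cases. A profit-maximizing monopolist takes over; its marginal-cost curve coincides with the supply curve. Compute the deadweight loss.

Competitive equilibrium: 227.5 − 0.4Q = 141 + 0.7Q → Q* = 78.6364, P* = 196.0455.
Marginal revenue: MR = 227.5 − 0.8Q. Set MR = MC: 227.5 − 0.8Q = 141 + 0.7Q → Q_m = 57.6667.
Price P_m = 227.5 − 0.4·57.6667 = 204.4333; MC(Q_m) = 141 + 0.7·57.6667 = 181.3667.
Competitive Q* = 78.6364, so ΔQ = 20.9697; wedge = 204.4333 − 181.3667 = 23.0666.
DWL = ½ × 20.9697 × 23.0666 = $241.85 thousand.

$241.85 thousand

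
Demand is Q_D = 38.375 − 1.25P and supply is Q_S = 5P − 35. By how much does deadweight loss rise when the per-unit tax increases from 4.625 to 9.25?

In inverse form: demand P = 30.7 − 0.8Q, supply P = 7 + 0.2Q.
Competitive equilibrium: 30.7 − 0.8Q = 7 + 0.2Q → Q* = 23.7, P* = 11.74.
For a per-unit tax t: ΔQ = t/1, so DWL = ½·t·(t/1) = t²/2.
At t = 4.625: DWL = 10.695. At t = 9.25: DWL = 42.781.
Increase = 42.781 − 10.695 = 32.09.

32.09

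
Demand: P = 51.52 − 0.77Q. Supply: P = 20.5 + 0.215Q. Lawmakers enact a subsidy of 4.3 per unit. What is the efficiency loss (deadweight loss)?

9.39

Competitive equilibrium: 51.52 − 0.77Q = 20.5 + 0.215Q → Q* = 31.4924, P* = 27.2709.
The subsidy lowers effective supply by 4.3: P = 16.2 + 0.215Q.
New quantity: 51.52 − 0.77Q = 16.2 + 0.215Q → Q' = 35.8579.
Overproduction ΔQ = 35.8579 − 31.4924 = 4.3655; wedge = subsidy = 4.3.
Welfare loss = ½ × 4.3655 × 4.3 = 9.39.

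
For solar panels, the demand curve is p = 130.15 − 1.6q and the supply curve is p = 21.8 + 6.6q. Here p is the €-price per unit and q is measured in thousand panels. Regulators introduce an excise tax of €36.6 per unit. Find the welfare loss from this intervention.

Competitive equilibrium: 130.15 − 1.6q = 21.8 + 6.6q → q* = 13.2134, p* = 109.0085.
With the tax, the buyer price exceeds the seller price by 36.6: (130.15 − 1.6q) − (21.8 + 6.6q) = 36.6 → q' = 8.75.
Δq = 13.2134 − 8.75 = 4.4634; the wedge equals the tax, 36.6.
Welfare loss = ½ × 4.4634 × 36.6 = €81.68 thousand.

€81.68 thousand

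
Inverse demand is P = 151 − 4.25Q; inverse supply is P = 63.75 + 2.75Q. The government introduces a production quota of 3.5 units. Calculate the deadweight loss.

281.25

Competitive equilibrium: 151 − 4.25Q = 63.75 + 2.75Q → Q* = 12.4643, P* = 98.0268.
At Q = 3.5: demand price = 151 − 4.25·3.5 = 136.125; supply price = 63.75 + 2.75·3.5 = 73.375.
ΔQ = 12.4643 − 3.5 = 8.9643; wedge = 136.125 − 73.375 = 62.75.
The triangle = ½ × 8.9643 × 62.75 = 281.25.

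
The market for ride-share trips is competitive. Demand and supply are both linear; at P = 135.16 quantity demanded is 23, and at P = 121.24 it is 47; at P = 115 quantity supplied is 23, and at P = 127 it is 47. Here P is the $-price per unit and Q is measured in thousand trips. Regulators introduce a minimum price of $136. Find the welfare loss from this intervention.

$218.49 thousand

Demand slope = (121.24 − 135.16)/(47 − 23) = −0.58, so P = 148.5 − 0.58Q.
Supply slope = (127 − 115)/(47 − 23) = 0.5, so P = 103.5 + 0.5Q.
Competitive equilibrium: 148.5 − 0.58Q = 103.5 + 0.5Q → Q* = 41.6667, P* = 124.3333.
At the floor P = 136, quantity demanded = (148.5 − 136)/0.58 = 21.5517.
Sellers' marginal cost at Q' = 21.5517: 103.5 + 0.5·21.5517 = 114.2759.
ΔQ = 41.6667 − 21.5517 = 20.115; wedge = 136 − 114.2759 = 21.7241.
Deadweight loss = ½ × 20.115 × 21.7241 = $218.49 thousand.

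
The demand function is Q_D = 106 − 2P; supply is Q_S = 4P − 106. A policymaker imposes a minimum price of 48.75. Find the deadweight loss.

In inverse form: demand P = 53 − 0.5Q, supply P = 26.5 + 0.25Q.
Competitive equilibrium: 53 − 0.5Q = 26.5 + 0.25Q → Q* = 35.3333, P* = 35.3333.
At the floor P = 48.75, quantity demanded = (53 − 48.75)/0.5 = 8.5.
Sellers' marginal cost at Q' = 8.5: 26.5 + 0.25·8.5 = 28.625.
ΔQ = 35.3333 − 8.5 = 26.8333; wedge = 48.75 − 28.625 = 20.125.
Deadweight loss = ½ × 26.8333 × 20.125 = 270.01.

270.01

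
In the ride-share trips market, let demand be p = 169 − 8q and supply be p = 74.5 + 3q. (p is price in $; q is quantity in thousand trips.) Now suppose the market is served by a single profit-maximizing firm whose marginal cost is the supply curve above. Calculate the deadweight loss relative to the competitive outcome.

$71.96 thousand

Competitive equilibrium: 169 − 8q = 74.5 + 3q → q* = 8.5909, p* = 100.2727.
Marginal revenue: MR = 169 − 16q. Set MR = MC: 169 − 16q = 74.5 + 3q → q_m = 4.9737.
Price p_m = 169 − 8·4.9737 = 129.2104; MC(q_m) = 74.5 + 3·4.9737 = 89.4211.
Competitive q* = 8.5909, so Δq = 3.6172; wedge = 129.2104 − 89.4211 = 39.7893.
Deadweight loss = ½ × 3.6172 × 39.7893 = $71.96 thousand.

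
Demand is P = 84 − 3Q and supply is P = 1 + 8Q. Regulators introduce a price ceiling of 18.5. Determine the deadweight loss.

157.89

Competitive equilibrium: 84 − 3Q = 1 + 8Q → Q* = 7.5455, P* = 61.3636.
At the ceiling P = 18.5, quantity supplied = (18.5 − 1)/8 = 2.1875.
Willingness to pay at Q' = 2.1875: 84 − 3·2.1875 = 77.4375.
ΔQ = 7.5455 − 2.1875 = 5.358; wedge = 77.4375 − 18.5 = 58.9375.
Deadweight loss = ½ × 5.358 × 58.9375 = 157.89.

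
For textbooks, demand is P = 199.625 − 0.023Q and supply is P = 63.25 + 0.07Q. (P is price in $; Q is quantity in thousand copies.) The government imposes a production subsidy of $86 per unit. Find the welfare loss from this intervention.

Competitive equilibrium: 199.625 − 0.023Q = 63.25 + 0.07Q → Q* = 1466.3978, P* = 165.8978.
The subsidy lowers effective supply by 86: P = 0.07Q − 22.75.
New quantity: 199.625 − 0.023Q = 0.07Q − 22.75 → Q' = 2391.129.
Overproduction ΔQ = 2391.129 − 1466.3978 = 924.7312; wedge = subsidy = 86.
Welfare loss = ½ × 924.7312 × 86 = $39763.44 thousand.

$39763.44 thousand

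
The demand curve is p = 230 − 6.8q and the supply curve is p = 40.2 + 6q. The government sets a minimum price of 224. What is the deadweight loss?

Competitive equilibrium: 230 − 6.8q = 40.2 + 6q → q* = 14.82813, p* = 129.16875.
At the floor p = 224, quantity demanded = (230 − 224)/6.8 = 0.88235.
Sellers' marginal cost at q' = 0.88235: 40.2 + 6·0.88235 = 45.4941.
Δq = 14.82813 − 0.88235 = 13.94578; wedge = 224 − 45.4941 = 178.5059.
DWL = ½ × 13.94578 × 178.5059 = 1244.70.

1244.70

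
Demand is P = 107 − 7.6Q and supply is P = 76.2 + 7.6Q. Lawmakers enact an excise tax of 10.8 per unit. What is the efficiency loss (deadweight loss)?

3.84

Competitive equilibrium: 107 − 7.6Q = 76.2 + 7.6Q → Q* = 2.0263, P* = 91.6.
With the tax, the buyer price exceeds the seller price by 10.8: (107 − 7.6Q) − (76.2 + 7.6Q) = 10.8 → Q' = 1.3158.
ΔQ = 2.0263 − 1.3158 = 0.7105; the wedge equals the tax, 10.8.
DWL = ½ × 0.7105 × 10.8 = 3.84.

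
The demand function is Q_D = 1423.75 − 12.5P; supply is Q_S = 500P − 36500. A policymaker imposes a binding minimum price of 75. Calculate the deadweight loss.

6.44

In inverse form: demand P = 113.9 − 0.08Q, supply P = 73 + 0.002Q.
Competitive equilibrium: 113.9 − 0.08Q = 73 + 0.002Q → Q* = 498.7805, P* = 73.9976.
At the floor P = 75, quantity demanded = (113.9 − 75)/0.08 = 486.25.
Sellers' marginal cost at Q' = 486.25: 73 + 0.002·486.25 = 73.9725.
ΔQ = 498.7805 − 486.25 = 12.5305; wedge = 75 − 73.9725 = 1.0275.
Deadweight loss = ½ × 12.5305 × 1.0275 = 6.44.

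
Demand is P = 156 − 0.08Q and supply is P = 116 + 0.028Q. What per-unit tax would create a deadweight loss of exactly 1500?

18

Competitive equilibrium: 156 − 0.08Q = 116 + 0.028Q → Q* = 370.3704, P* = 126.3704.
A tax t gives ΔQ = t/0.108 and wedge t, so DWL = t²/0.216.
t²/0.216 = 1500 → t² = 324 → t = 18.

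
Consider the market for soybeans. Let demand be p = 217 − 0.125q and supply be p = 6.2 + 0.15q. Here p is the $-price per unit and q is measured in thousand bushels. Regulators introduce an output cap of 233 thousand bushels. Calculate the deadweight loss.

$39142.23 thousand

Competitive equilibrium: 217 − 0.125q = 6.2 + 0.15q → q* = 766.5455, p* = 121.1818.
At q = 233: demand price = 217 − 0.125·233 = 187.875; supply price = 6.2 + 0.15·233 = 41.15.
Δq = 766.5455 − 233 = 533.5455; wedge = 187.875 − 41.15 = 146.725.
The triangle = ½ × 533.5455 × 146.725 = $39142.23 thousand.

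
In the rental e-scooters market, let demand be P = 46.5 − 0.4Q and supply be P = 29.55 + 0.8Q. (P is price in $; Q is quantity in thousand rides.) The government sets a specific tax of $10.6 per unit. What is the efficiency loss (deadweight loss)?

$46.82 thousand

Competitive equilibrium: 46.5 − 0.4Q = 29.55 + 0.8Q → Q* = 14.125, P* = 40.85.
With the tax, the buyer price exceeds the seller price by 10.6: (46.5 − 0.4Q) − (29.55 + 0.8Q) = 10.6 → Q' = 5.2917.
ΔQ = 14.125 − 5.2917 = 8.8333; the wedge equals the tax, 10.6.
The triangle = ½ × 8.8333 × 10.6 = $46.82 thousand.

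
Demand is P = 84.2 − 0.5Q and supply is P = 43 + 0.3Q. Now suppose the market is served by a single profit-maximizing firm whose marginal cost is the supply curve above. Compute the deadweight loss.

156.94

Competitive equilibrium: 84.2 − 0.5Q = 43 + 0.3Q → Q* = 51.5, P* = 58.45.
Marginal revenue: MR = 84.2 − Q. Set MR = MC: 84.2 − Q = 43 + 0.3Q → Q_m = 31.6923.
Price P_m = 84.2 − 0.5·31.6923 = 68.3539; MC(Q_m) = 43 + 0.3·31.6923 = 52.5077.
Competitive Q* = 51.5, so ΔQ = 19.8077; wedge = 68.3539 − 52.5077 = 15.8462.
Deadweight loss = ½ × 19.8077 × 15.8462 = 156.94.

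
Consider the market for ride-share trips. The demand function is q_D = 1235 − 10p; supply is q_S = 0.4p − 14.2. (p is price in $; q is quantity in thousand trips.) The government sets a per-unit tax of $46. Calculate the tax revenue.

In inverse form: demand p = 123.5 − 0.1q, supply p = 35.5 + 2.5q.
Competitive equilibrium: 123.5 − 0.1q = 35.5 + 2.5q → q* = 33.84615, p* = 120.11538.
With the tax, the buyer price exceeds the seller price by 46: (123.5 − 0.1q) − (35.5 + 2.5q) = 46 → q' = 16.15385.
Tax revenue = 46 × 16.15385 = $743.08 thousand.

$743.08 thousand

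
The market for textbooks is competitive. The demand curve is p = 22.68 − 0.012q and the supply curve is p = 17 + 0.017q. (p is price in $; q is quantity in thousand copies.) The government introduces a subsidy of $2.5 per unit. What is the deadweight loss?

$107.76 thousand

Competitive equilibrium: 22.68 − 0.012q = 17 + 0.017q → q* = 195.8621, p* = 20.3297.
The subsidy lowers effective supply by 2.5: p = 14.5 + 0.017q.
New quantity: 22.68 − 0.012q = 14.5 + 0.017q → q' = 282.069.
Overproduction Δq = 282.069 − 195.8621 = 86.2069; wedge = subsidy = 2.5.
Welfare loss = ½ × 86.2069 × 2.5 = $107.76 thousand.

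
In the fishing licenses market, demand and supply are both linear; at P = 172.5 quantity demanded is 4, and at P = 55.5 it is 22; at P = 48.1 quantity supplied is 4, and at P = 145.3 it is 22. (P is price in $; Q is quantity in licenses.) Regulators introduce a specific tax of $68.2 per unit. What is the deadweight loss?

Demand slope = (55.5 − 172.5)/(22 − 4) = −6.5, so P = 198.5 − 6.5Q.
Supply slope = (145.3 − 48.1)/(22 − 4) = 5.4, so P = 26.5 + 5.4Q.
Competitive equilibrium: 198.5 − 6.5Q = 26.5 + 5.4Q → Q* = 14.4538, P* = 104.5504.
With the tax, the buyer price exceeds the seller price by 68.2: (198.5 − 6.5Q) − (26.5 + 5.4Q) = 68.2 → Q' = 8.7227.
ΔQ = 14.4538 − 8.7227 = 5.7311; the wedge equals the tax, 68.2.
Welfare loss = ½ × 5.7311 × 68.2 = $195.43.

$195.43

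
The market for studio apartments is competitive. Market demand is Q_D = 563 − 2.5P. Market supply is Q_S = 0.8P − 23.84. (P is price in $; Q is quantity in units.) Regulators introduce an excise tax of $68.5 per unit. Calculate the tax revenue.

In inverse form: demand P = 225.2 − 0.4Q, supply P = 29.8 + 1.25Q.
Competitive equilibrium: 225.2 − 0.4Q = 29.8 + 1.25Q → Q* = 118.4242, P* = 177.8303.
With the tax, the buyer price exceeds the seller price by 68.5: (225.2 − 0.4Q) − (29.8 + 1.25Q) = 68.5 → Q' = 76.9091.
Tax revenue = 68.5 × 76.9091 = $5268.27.

$5268.27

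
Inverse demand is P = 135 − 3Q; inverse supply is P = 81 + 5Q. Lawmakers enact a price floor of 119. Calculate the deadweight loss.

8.03

Competitive equilibrium: 135 − 3Q = 81 + 5Q → Q* = 6.75, P* = 114.75.
At the floor P = 119, quantity demanded = (135 − 119)/3 = 5.3333.
Sellers' marginal cost at Q' = 5.3333: 81 + 5·5.3333 = 107.6665.
ΔQ = 6.75 − 5.3333 = 1.4167; wedge = 119 − 107.6665 = 11.3335.
Welfare loss = ½ × 1.4167 × 11.3335 = 8.03.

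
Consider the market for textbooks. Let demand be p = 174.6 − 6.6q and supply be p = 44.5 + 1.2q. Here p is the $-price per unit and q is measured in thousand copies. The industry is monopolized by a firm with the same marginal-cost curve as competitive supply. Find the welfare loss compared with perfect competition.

$227.93 thousand

Competitive equilibrium: 174.6 − 6.6q = 44.5 + 1.2q → q* = 16.6795, p* = 64.5154.
Marginal revenue: MR = 174.6 − 13.2q. Set MR = MC: 174.6 − 13.2q = 44.5 + 1.2q → q_m = 9.0347.
Price p_m = 174.6 − 6.6·9.0347 = 114.971; MC(q_m) = 44.5 + 1.2·9.0347 = 55.3416.
Competitive q* = 16.6795, so Δq = 7.6448; wedge = 114.971 − 55.3416 = 59.6294.
Welfare loss = ½ × 7.6448 × 59.6294 = $227.93 thousand.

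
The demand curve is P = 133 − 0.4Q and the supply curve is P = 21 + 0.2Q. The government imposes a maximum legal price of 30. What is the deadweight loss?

Competitive equilibrium: 133 − 0.4Q = 21 + 0.2Q → Q* = 186.6667, P* = 58.3333.
At the ceiling P = 30, quantity supplied = (30 − 21)/0.2 = 45.
Willingness to pay at Q' = 45: 133 − 0.4·45 = 115.
ΔQ = 186.6667 − 45 = 141.6667; wedge = 115 − 30 = 85.
The triangle = ½ × 141.6667 × 85 = 6020.83.

6020.83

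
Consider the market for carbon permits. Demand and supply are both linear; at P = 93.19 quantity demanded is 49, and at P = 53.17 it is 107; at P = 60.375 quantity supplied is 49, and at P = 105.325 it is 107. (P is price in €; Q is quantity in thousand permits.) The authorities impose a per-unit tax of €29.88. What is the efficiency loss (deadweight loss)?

Demand slope = (53.17 − 93.19)/(107 − 49) = −0.69, so P = 127 − 0.69Q.
Supply slope = (105.325 − 60.375)/(107 − 49) = 0.775, so P = 22.4 + 0.775Q.
Competitive equilibrium: 127 − 0.69Q = 22.4 + 0.775Q → Q* = 71.3993, P* = 77.7345.
With the tax, the buyer price exceeds the seller price by 29.88: (127 − 0.69Q) − (22.4 + 0.775Q) = 29.88 → Q' = 51.0034.
ΔQ = 71.3993 − 51.0034 = 20.3959; the wedge equals the tax, 29.88.
Welfare loss = ½ × 20.3959 × 29.88 = €304.71 thousand.

€304.71 thousand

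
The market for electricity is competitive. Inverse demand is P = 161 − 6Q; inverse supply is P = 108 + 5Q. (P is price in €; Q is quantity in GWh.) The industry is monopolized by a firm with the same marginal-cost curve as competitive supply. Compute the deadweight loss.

Competitive equilibrium: 161 − 6Q = 108 + 5Q → Q* = 4.8182, P* = 132.0909.
Marginal revenue: MR = 161 − 12Q. Set MR = MC: 161 − 12Q = 108 + 5Q → Q_m = 3.1176.
Price P_m = 161 − 6·3.1176 = 142.2944; MC(Q_m) = 108 + 5·3.1176 = 123.588.
Competitive Q* = 4.8182, so ΔQ = 1.7006; wedge = 142.2944 − 123.588 = 18.7064.
Welfare loss = ½ × 1.7006 × 18.7064 = €15.91.

€15.91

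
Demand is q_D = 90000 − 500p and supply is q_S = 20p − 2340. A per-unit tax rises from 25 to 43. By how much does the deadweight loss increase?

11769.23

In inverse form: demand p = 180 − 0.002q, supply p = 117 + 0.05q.
Competitive equilibrium: 180 − 0.002q = 117 + 0.05q → q* = 1211.5385, p* = 177.5769.
For a per-unit tax t: Δq = t/0.052, so DWL = ½·t·(t/0.052) = t²/0.104.
At t = 25: DWL = 6009.615. At t = 43: DWL = 17778.846.
Increase = 17778.846 − 6009.615 = 11769.23.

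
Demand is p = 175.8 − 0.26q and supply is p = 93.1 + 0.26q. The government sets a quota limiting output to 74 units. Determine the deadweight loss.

Competitive equilibrium: 175.8 − 0.26q = 93.1 + 0.26q → q* = 159.0385, p* = 134.45.
At q = 74: demand price = 175.8 − 0.26·74 = 156.56; supply price = 93.1 + 0.26·74 = 112.34.
Δq = 159.0385 − 74 = 85.0385; wedge = 156.56 − 112.34 = 44.22.
Welfare loss = ½ × 85.0385 × 44.22 = 1880.20.

1880.20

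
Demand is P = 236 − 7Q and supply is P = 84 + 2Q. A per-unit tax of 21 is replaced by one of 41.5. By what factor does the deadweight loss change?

3.905

Competitive equilibrium: 236 − 7Q = 84 + 2Q → Q* = 16.8889, P* = 117.7778.
For a per-unit tax t: ΔQ = t/9, so DWL = ½·t·(t/9) = t²/18.
At t = 21: DWL = 24.5. At t = 41.5: DWL = 95.681.
Ratio = (41.5/21)² = 3.905.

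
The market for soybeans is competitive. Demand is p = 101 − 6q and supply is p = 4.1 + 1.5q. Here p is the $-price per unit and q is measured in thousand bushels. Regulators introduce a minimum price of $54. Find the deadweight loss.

$97.03 thousand

Competitive equilibrium: 101 − 6q = 4.1 + 1.5q → q* = 12.92, p* = 23.48.
At the floor p = 54, quantity demanded = (101 − 54)/6 = 7.8333.
Sellers' marginal cost at q' = 7.8333: 4.1 + 1.5·7.8333 = 15.85.
Δq = 12.92 − 7.8333 = 5.0867; wedge = 54 − 15.85 = 38.15.
Deadweight loss = ½ × 5.0867 × 38.15 = $97.03 thousand.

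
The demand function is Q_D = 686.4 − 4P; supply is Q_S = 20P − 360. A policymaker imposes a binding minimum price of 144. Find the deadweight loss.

24192.384

In inverse form: demand P = 171.6 − 0.25Q, supply P = 18 + 0.05Q.
Competitive equilibrium: 171.6 − 0.25Q = 18 + 0.05Q → Q* = 512, P* = 43.6.
At the floor P = 144, quantity demanded = (171.6 − 144)/0.25 = 110.4.
Sellers' marginal cost at Q' = 110.4: 18 + 0.05·110.4 = 23.52.
ΔQ = 512 − 110.4 = 401.6; wedge = 144 − 23.52 = 120.48.
Deadweight loss = ½ × 401.6 × 120.48 = 24192.384.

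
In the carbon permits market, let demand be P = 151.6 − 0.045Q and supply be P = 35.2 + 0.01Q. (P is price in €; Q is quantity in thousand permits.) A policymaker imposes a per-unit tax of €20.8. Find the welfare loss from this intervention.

Competitive equilibrium: 151.6 − 0.045Q = 35.2 + 0.01Q → Q* = 2116.3636, P* = 56.3636.
With the tax, the buyer price exceeds the seller price by 20.8: (151.6 − 0.045Q) − (35.2 + 0.01Q) = 20.8 → Q' = 1738.1818.
ΔQ = 2116.3636 − 1738.1818 = 378.1818; the wedge equals the tax, 20.8.
The triangle = ½ × 378.1818 × 20.8 = €3933.09 thousand.

€3933.09 thousand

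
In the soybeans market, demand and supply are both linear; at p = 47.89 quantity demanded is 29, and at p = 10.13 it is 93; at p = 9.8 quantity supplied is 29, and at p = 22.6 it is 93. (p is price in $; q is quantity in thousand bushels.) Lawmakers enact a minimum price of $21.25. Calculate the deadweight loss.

$3.71 thousand

Demand slope = (10.13 − 47.89)/(93 − 29) = −0.59, so p = 65 − 0.59q.
Supply slope = (22.6 − 9.8)/(93 − 29) = 0.2, so p = 4 + 0.2q.
Competitive equilibrium: 65 − 0.59q = 4 + 0.2q → q* = 77.2152, p* = 19.443.
At the floor p = 21.25, quantity demanded = (65 − 21.25)/0.59 = 74.1525.
Sellers' marginal cost at q' = 74.1525: 4 + 0.2·74.1525 = 18.8305.
Δq = 77.2152 − 74.1525 = 3.0627; wedge = 21.25 − 18.8305 = 2.4195.
Welfare loss = ½ × 3.0627 × 2.4195 = $3.71 thousand.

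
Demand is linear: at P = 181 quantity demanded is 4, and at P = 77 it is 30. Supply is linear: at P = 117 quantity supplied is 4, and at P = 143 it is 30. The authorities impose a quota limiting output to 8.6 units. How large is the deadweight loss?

168.10

Demand slope = (77 − 181)/(30 − 4) = −4, so P = 197 − 4Q.
Supply slope = (143 − 117)/(30 − 4) = 1, so P = 113 + Q.
Competitive equilibrium: 197 − 4Q = 113 + Q → Q* = 16.8, P* = 129.8.
At Q = 8.6: demand price = 197 − 4·8.6 = 162.6; supply price = 113 + 1·8.6 = 121.6.
ΔQ = 16.8 − 8.6 = 8.2; wedge = 162.6 − 121.6 = 41.
Welfare loss = ½ × 8.2 × 41 = 168.10.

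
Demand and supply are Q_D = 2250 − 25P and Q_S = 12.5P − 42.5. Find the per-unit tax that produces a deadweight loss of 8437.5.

45

In inverse form: demand P = 90 − 0.04Q, supply P = 3.4 + 0.08Q.
Competitive equilibrium: 90 − 0.04Q = 3.4 + 0.08Q → Q* = 721.6667, P* = 61.1333.
A tax t gives ΔQ = t/0.12 and wedge t, so DWL = t²/0.24.
t²/0.24 = 8437.5 → t² = 2025 → t = 45.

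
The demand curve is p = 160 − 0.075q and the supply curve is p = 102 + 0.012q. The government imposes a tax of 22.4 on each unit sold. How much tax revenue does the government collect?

Competitive equilibrium: 160 − 0.075q = 102 + 0.012q → q* = 666.6667, p* = 110.
With the tax, the buyer price exceeds the seller price by 22.4: (160 − 0.075q) − (102 + 0.012q) = 22.4 → q' = 409.1954.
Tax revenue = 22.4 × 409.1954 = 9165.98.

9165.98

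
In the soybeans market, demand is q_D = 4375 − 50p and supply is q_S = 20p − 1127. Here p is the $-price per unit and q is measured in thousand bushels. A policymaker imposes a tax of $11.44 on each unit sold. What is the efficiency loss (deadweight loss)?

$934.81 thousand

In inverse form: demand p = 87.5 − 0.02q, supply p = 56.35 + 0.05q.
Competitive equilibrium: 87.5 − 0.02q = 56.35 + 0.05q → q* = 445, p* = 78.6.
With the tax, the buyer price exceeds the seller price by 11.44: (87.5 − 0.02q) − (56.35 + 0.05q) = 11.44 → q' = 281.5714.
Δq = 445 − 281.5714 = 163.4286; the wedge equals the tax, 11.44.
DWL = ½ × 163.4286 × 11.44 = $934.81 thousand.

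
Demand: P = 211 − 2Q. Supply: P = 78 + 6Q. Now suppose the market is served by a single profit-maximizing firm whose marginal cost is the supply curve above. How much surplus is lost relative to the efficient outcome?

44.22

Competitive equilibrium: 211 − 2Q = 78 + 6Q → Q* = 16.625, P* = 177.75.
Marginal revenue: MR = 211 − 4Q. Set MR = MC: 211 − 4Q = 78 + 6Q → Q_m = 13.3.
Price P_m = 211 − 2·13.3 = 184.4; MC(Q_m) = 78 + 6·13.3 = 157.8.
Competitive Q* = 16.625, so ΔQ = 3.325; wedge = 184.4 − 157.8 = 26.6.
The triangle = ½ × 3.325 × 26.6 = 44.22.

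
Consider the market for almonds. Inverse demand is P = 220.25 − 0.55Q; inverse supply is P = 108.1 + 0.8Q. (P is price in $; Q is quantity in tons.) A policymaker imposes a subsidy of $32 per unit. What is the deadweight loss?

Competitive equilibrium: 220.25 − 0.55Q = 108.1 + 0.8Q → Q* = 83.0741, P* = 174.5593.
The subsidy lowers effective supply by 32: P = 76.1 + 0.8Q.
New quantity: 220.25 − 0.55Q = 76.1 + 0.8Q → Q' = 106.7778.
Overproduction ΔQ = 106.7778 − 83.0741 = 23.7037; wedge = subsidy = 32.
Welfare loss = ½ × 23.7037 × 32 = $379.26.

$379.26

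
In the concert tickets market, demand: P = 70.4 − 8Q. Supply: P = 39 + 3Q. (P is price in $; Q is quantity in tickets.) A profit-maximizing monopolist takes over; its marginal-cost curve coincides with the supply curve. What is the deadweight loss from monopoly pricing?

Competitive equilibrium: 70.4 − 8Q = 39 + 3Q → Q* = 2.8545, P* = 47.5636.
Marginal revenue: MR = 70.4 − 16Q. Set MR = MC: 70.4 − 16Q = 39 + 3Q → Q_m = 1.6526.
Price P_m = 70.4 − 8·1.6526 = 57.1792; MC(Q_m) = 39 + 3·1.6526 = 43.9578.
Competitive Q* = 2.8545, so ΔQ = 1.2019; wedge = 57.1792 − 43.9578 = 13.2214.
The triangle = ½ × 1.2019 × 13.2214 = $7.95.

$7.95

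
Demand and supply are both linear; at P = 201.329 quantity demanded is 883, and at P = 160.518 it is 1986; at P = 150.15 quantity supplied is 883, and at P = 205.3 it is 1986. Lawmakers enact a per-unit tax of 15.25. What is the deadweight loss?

Demand slope = (160.518 − 201.329)/(1986 − 883) = −0.037, so P = 234 − 0.037Q.
Supply slope = (205.3 − 150.15)/(1986 − 883) = 0.05, so P = 106 + 0.05Q.
Competitive equilibrium: 234 − 0.037Q = 106 + 0.05Q → Q* = 1471.2644, P* = 179.5632.
With the tax, the buyer price exceeds the seller price by 15.25: (234 − 0.037Q) − (106 + 0.05Q) = 15.25 → Q' = 1295.977.
ΔQ = 1471.2644 − 1295.977 = 175.2874; the wedge equals the tax, 15.25.
Deadweight loss = ½ × 175.2874 × 15.25 = 1336.57.

1336.57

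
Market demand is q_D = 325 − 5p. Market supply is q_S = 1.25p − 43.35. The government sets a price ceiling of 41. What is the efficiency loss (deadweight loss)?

251.33

In inverse form: demand p = 65 − 0.2q, supply p = 34.68 + 0.8q.
Competitive equilibrium: 65 − 0.2q = 34.68 + 0.8q → q* = 30.32, p* = 58.936.
At the ceiling p = 41, quantity supplied = (41 − 34.68)/0.8 = 7.9.
Willingness to pay at q' = 7.9: 65 − 0.2·7.9 = 63.42.
Δq = 30.32 − 7.9 = 22.42; wedge = 63.42 − 41 = 22.42.
Welfare loss = ½ × 22.42 × 22.42 = 251.33.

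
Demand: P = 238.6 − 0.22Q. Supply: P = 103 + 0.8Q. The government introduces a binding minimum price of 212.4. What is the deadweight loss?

97.83

Competitive equilibrium: 238.6 − 0.22Q = 103 + 0.8Q → Q* = 132.9412, P* = 209.3529.
At the floor P = 212.4, quantity demanded = (238.6 − 212.4)/0.22 = 119.0909.
Sellers' marginal cost at Q' = 119.0909: 103 + 0.8·119.0909 = 198.2727.
ΔQ = 132.9412 − 119.0909 = 13.8503; wedge = 212.4 − 198.2727 = 14.1273.
DWL = ½ × 13.8503 × 14.1273 = 97.83.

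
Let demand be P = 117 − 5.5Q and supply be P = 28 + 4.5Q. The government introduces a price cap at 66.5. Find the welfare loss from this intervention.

Competitive equilibrium: 117 − 5.5Q = 28 + 4.5Q → Q* = 8.9, P* = 68.05.
At the ceiling P = 66.5, quantity supplied = (66.5 − 28)/4.5 = 8.5556.
Willingness to pay at Q' = 8.5556: 117 − 5.5·8.5556 = 69.9442.
ΔQ = 8.9 − 8.5556 = 0.3444; wedge = 69.9442 − 66.5 = 3.4442.
Welfare loss = ½ × 0.3444 × 3.4442 = 0.59.

0.59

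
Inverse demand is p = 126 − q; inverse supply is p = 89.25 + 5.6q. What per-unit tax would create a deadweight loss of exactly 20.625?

Competitive equilibrium: 126 − q = 89.25 + 5.6q → q* = 5.5682, p* = 120.4318.
A tax t gives Δq = t/6.6 and wedge t, so DWL = t²/13.2.
t²/13.2 = 20.625 → t² = 272.25 → t = 16.5.

16.5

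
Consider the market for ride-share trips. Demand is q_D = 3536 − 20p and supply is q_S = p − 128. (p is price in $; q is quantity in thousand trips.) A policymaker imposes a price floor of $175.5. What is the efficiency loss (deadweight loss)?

$220.12 thousand

In inverse form: demand p = 176.8 − 0.05q, supply p = 128 + q.
Competitive equilibrium: 176.8 − 0.05q = 128 + q → q* = 46.4762, p* = 174.4762.
At the floor p = 175.5, quantity demanded = (176.8 − 175.5)/0.05 = 26.
Sellers' marginal cost at q' = 26: 128 + 1·26 = 154.
Δq = 46.4762 − 26 = 20.4762; wedge = 175.5 − 154 = 21.5.
DWL = ½ × 20.4762 × 21.5 = $220.12 thousand.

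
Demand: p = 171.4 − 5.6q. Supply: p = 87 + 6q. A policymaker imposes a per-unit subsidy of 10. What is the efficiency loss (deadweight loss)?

4.31

Competitive equilibrium: 171.4 − 5.6q = 87 + 6q → q* = 7.2759, p* = 130.6552.
The subsidy lowers effective supply by 10: p = 77 + 6q.
New quantity: 171.4 − 5.6q = 77 + 6q → q' = 8.1379.
Overproduction Δq = 8.1379 − 7.2759 = 0.862; wedge = subsidy = 10.
Welfare loss = ½ × 0.862 × 10 = 4.31.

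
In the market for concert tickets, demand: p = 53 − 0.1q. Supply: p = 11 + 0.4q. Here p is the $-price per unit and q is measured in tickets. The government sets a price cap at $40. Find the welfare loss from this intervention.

$33.06

Competitive equilibrium: 53 − 0.1q = 11 + 0.4q → q* = 84, p* = 44.6.
At the ceiling p = 40, quantity supplied = (40 − 11)/0.4 = 72.5.
Willingness to pay at q' = 72.5: 53 − 0.1·72.5 = 45.75.
Δq = 84 − 72.5 = 11.5; wedge = 45.75 − 40 = 5.75.
Welfare loss = ½ × 11.5 × 5.75 = $33.06.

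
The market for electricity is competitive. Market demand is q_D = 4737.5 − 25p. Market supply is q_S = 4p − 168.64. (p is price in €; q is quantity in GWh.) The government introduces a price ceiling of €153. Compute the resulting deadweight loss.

€607.15

In inverse form: demand p = 189.5 − 0.04q, supply p = 42.16 + 0.25q.
Competitive equilibrium: 189.5 − 0.04q = 42.16 + 0.25q → q* = 508.069, p* = 169.1772.
At the ceiling p = 153, quantity supplied = (153 − 42.16)/0.25 = 443.36.
Willingness to pay at q' = 443.36: 189.5 − 0.04·443.36 = 171.7656.
Δq = 508.069 − 443.36 = 64.709; wedge = 171.7656 − 153 = 18.7656.
Deadweight loss = ½ × 64.709 × 18.7656 = €607.15.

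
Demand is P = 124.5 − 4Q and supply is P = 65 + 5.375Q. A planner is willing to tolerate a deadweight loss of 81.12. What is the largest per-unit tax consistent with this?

Competitive equilibrium: 124.5 − 4Q = 65 + 5.375Q → Q* = 6.3467, P* = 99.1133.
A tax t gives ΔQ = t/9.375 and wedge t, so DWL = t²/18.75.
t²/18.75 = 81.12 → t² = 1521 → t = 39.

39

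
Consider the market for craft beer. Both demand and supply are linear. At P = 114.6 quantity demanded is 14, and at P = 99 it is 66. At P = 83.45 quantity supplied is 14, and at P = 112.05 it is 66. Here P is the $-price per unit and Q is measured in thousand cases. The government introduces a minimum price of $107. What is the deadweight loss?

$54.40 thousand

Demand slope = (99 − 114.6)/(66 − 14) = −0.3, so P = 118.8 − 0.3Q.
Supply slope = (112.05 − 83.45)/(66 − 14) = 0.55, so P = 75.75 + 0.55Q.
Competitive equilibrium: 118.8 − 0.3Q = 75.75 + 0.55Q → Q* = 50.6471, P* = 103.6059.
At the floor P = 107, quantity demanded = (118.8 − 107)/0.3 = 39.3333.
Sellers' marginal cost at Q' = 39.3333: 75.75 + 0.55·39.3333 = 97.3833.
ΔQ = 50.6471 − 39.3333 = 11.3138; wedge = 107 − 97.3833 = 9.6167.
The triangle = ½ × 11.3138 × 9.6167 = $54.40 thousand.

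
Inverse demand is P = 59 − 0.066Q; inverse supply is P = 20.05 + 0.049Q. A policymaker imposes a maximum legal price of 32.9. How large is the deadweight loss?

Competitive equilibrium: 59 − 0.066Q = 20.05 + 0.049Q → Q* = 338.6957, P* = 36.6461.
At the ceiling P = 32.9, quantity supplied = (32.9 − 20.05)/0.049 = 262.2449.
Willingness to pay at Q' = 262.2449: 59 − 0.066·262.2449 = 41.6918.
ΔQ = 338.6957 − 262.2449 = 76.4508; wedge = 41.6918 − 32.9 = 8.7918.
The triangle = ½ × 76.4508 × 8.7918 = 336.07.

336.07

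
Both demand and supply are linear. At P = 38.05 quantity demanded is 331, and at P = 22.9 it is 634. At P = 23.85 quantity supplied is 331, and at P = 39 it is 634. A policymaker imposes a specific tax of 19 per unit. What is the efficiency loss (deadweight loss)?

Demand slope = (22.9 − 38.05)/(634 − 331) = −0.05, so P = 54.6 − 0.05Q.
Supply slope = (39 − 23.85)/(634 − 331) = 0.05, so P = 7.3 + 0.05Q.
Competitive equilibrium: 54.6 − 0.05Q = 7.3 + 0.05Q → Q* = 473, P* = 30.95.
With the tax, the buyer price exceeds the seller price by 19: (54.6 − 0.05Q) − (7.3 + 0.05Q) = 19 → Q' = 283.
ΔQ = 473 − 283 = 190; the wedge equals the tax, 19.
DWL = ½ × 190 × 19 = 1805.

1805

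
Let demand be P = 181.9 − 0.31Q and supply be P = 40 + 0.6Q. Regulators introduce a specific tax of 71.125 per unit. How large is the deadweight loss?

2779.54

Competitive equilibrium: 181.9 − 0.31Q = 40 + 0.6Q → Q* = 155.9341, P* = 133.5604.
With the tax, the buyer price exceeds the seller price by 71.125: (181.9 − 0.31Q) − (40 + 0.6Q) = 71.125 → Q' = 77.7747.
ΔQ = 155.9341 − 77.7747 = 78.1594; the wedge equals the tax, 71.125.
Deadweight loss = ½ × 78.1594 × 71.125 = 2779.54.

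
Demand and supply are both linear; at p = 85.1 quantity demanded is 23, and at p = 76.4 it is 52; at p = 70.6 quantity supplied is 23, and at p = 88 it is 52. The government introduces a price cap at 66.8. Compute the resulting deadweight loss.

Demand slope = (76.4 − 85.1)/(52 − 23) = −0.3, so p = 92 − 0.3q.
Supply slope = (88 − 70.6)/(52 − 23) = 0.6, so p = 56.8 + 0.6q.
Competitive equilibrium: 92 − 0.3q = 56.8 + 0.6q → q* = 39.1111, p* = 80.2667.
At the ceiling p = 66.8, quantity supplied = (66.8 − 56.8)/0.6 = 16.6667.
Willingness to pay at q' = 16.6667: 92 − 0.3·16.6667 = 87.
Δq = 39.1111 − 16.6667 = 22.4444; wedge = 87 − 66.8 = 20.2.
DWL = ½ × 22.4444 × 20.2 = 226.69.

226.69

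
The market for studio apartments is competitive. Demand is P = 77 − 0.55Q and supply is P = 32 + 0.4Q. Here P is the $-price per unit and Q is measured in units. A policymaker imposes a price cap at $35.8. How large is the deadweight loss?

$681.16

Competitive equilibrium: 77 − 0.55Q = 32 + 0.4Q → Q* = 47.3684, P* = 50.9474.
At the ceiling P = 35.8, quantity supplied = (35.8 − 32)/0.4 = 9.5.
Willingness to pay at Q' = 9.5: 77 − 0.55·9.5 = 71.775.
ΔQ = 47.3684 − 9.5 = 37.8684; wedge = 71.775 − 35.8 = 35.975.
Deadweight loss = ½ × 37.8684 × 35.975 = $681.16.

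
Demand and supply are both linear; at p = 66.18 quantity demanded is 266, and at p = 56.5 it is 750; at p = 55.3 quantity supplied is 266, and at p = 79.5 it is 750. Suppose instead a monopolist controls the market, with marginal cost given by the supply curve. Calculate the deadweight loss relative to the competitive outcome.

306.97

Demand slope = (56.5 − 66.18)/(750 − 266) = −0.02, so p = 71.5 − 0.02q.
Supply slope = (79.5 − 55.3)/(750 − 266) = 0.05, so p = 42 + 0.05q.
Competitive equilibrium: 71.5 − 0.02q = 42 + 0.05q → q* = 421.42857, p* = 63.07143.
Marginal revenue: MR = 71.5 − 0.04q. Set MR = MC: 71.5 − 0.04q = 42 + 0.05q → q_m = 327.77778.
Price p_m = 71.5 − 0.02·327.77778 = 64.94444; MC(q_m) = 42 + 0.05·327.77778 = 58.38889.
Competitive q* = 421.42857, so Δq = 93.65079; wedge = 64.94444 − 58.38889 = 6.55555.
The triangle = ½ × 93.65079 × 6.55555 = 306.97.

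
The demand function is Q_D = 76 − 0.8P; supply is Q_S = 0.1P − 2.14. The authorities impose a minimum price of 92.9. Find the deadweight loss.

In inverse form: demand P = 95 − 1.25Q, supply P = 21.4 + 10Q.
Competitive equilibrium: 95 − 1.25Q = 21.4 + 10Q → Q* = 6.5422, P* = 86.8222.
At the floor P = 92.9, quantity demanded = (95 − 92.9)/1.25 = 1.68.
Sellers' marginal cost at Q' = 1.68: 21.4 + 10·1.68 = 38.2.
ΔQ = 6.5422 − 1.68 = 4.8622; wedge = 92.9 − 38.2 = 54.7.
The triangle = ½ × 4.8622 × 54.7 = 132.98.

132.98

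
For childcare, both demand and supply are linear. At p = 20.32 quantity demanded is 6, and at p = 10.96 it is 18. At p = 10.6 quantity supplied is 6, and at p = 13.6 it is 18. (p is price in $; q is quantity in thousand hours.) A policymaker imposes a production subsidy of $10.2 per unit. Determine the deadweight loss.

$50.50 thousand

Demand slope = (10.96 − 20.32)/(18 − 6) = −0.78, so p = 25 − 0.78q.
Supply slope = (13.6 − 10.6)/(18 − 6) = 0.25, so p = 9.1 + 0.25q.
Competitive equilibrium: 25 − 0.78q = 9.1 + 0.25q → q* = 15.4369, p* = 12.9592.
The subsidy lowers effective supply by 10.2: p = 0.25q − 1.1.
New quantity: 25 − 0.78q = 0.25q − 1.1 → q' = 25.3398.
Overproduction Δq = 25.3398 − 15.4369 = 9.9029; wedge = subsidy = 10.2.
Welfare loss = ½ × 9.9029 × 10.2 = $50.50 thousand.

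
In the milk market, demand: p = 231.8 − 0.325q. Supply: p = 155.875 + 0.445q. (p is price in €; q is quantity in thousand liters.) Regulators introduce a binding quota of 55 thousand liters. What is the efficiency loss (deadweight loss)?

€732 thousand

Competitive equilibrium: 231.8 − 0.325q = 155.875 + 0.445q → q* = 98.6039, p* = 199.7537.
At q = 55: demand price = 231.8 − 0.325·55 = 213.925; supply price = 155.875 + 0.445·55 = 180.35.
Δq = 98.6039 − 55 = 43.6039; wedge = 213.925 − 180.35 = 33.575.
Welfare loss = ½ × 43.6039 × 33.575 = €732 thousand.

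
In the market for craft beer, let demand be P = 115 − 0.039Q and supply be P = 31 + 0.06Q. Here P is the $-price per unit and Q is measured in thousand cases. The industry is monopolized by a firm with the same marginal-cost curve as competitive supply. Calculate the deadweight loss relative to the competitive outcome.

$2846.19 thousand

Competitive equilibrium: 115 − 0.039Q = 31 + 0.06Q → Q* = 848.48485, P* = 81.90909.
Marginal revenue: MR = 115 − 0.078Q. Set MR = MC: 115 − 0.078Q = 31 + 0.06Q → Q_m = 608.69565.
Price P_m = 115 − 0.039·608.69565 = 91.26087; MC(Q_m) = 31 + 0.06·608.69565 = 67.52174.
Competitive Q* = 848.48485, so ΔQ = 239.7892; wedge = 91.26087 − 67.52174 = 23.73913.
The triangle = ½ × 239.7892 × 23.73913 = $2846.19 thousand.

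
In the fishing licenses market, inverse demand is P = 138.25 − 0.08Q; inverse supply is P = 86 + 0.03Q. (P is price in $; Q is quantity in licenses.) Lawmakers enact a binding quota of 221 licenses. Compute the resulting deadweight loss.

$3548.38

Competitive equilibrium: 138.25 − 0.08Q = 86 + 0.03Q → Q* = 475, P* = 100.25.
At Q = 221: demand price = 138.25 − 0.08·221 = 120.57; supply price = 86 + 0.03·221 = 92.63.
ΔQ = 475 − 221 = 254; wedge = 120.57 − 92.63 = 27.94.
Deadweight loss = ½ × 254 × 27.94 = $3548.38.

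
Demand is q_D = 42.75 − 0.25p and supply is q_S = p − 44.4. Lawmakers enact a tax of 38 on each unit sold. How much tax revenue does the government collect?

673.36

In inverse form: demand p = 171 − 4q, supply p = 44.4 + q.
Competitive equilibrium: 171 − 4q = 44.4 + q → q* = 25.32, p* = 69.72.
With the tax, the buyer price exceeds the seller price by 38: (171 − 4q) − (44.4 + q) = 38 → q' = 17.72.
Tax revenue = 38 × 17.72 = 673.36.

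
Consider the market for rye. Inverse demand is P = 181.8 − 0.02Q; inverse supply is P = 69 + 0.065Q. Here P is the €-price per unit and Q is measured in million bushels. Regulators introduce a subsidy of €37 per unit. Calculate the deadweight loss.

Competitive equilibrium: 181.8 − 0.02Q = 69 + 0.065Q → Q* = 1327.0588, P* = 155.2588.
The subsidy lowers effective supply by 37: P = 32 + 0.065Q.
New quantity: 181.8 − 0.02Q = 32 + 0.065Q → Q' = 1762.3529.
Overproduction ΔQ = 1762.3529 − 1327.0588 = 435.2941; wedge = subsidy = 37.
Welfare loss = ½ × 435.2941 × 37 = €8052.94 million.

€8052.94 million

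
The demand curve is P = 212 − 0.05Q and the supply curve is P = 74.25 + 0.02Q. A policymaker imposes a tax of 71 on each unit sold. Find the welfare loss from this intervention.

Competitive equilibrium: 212 − 0.05Q = 74.25 + 0.02Q → Q* = 1967.8571, P* = 113.6071.
With the tax, the buyer price exceeds the seller price by 71: (212 − 0.05Q) − (74.25 + 0.02Q) = 71 → Q' = 953.5714.
ΔQ = 1967.8571 − 953.5714 = 1014.2857; the wedge equals the tax, 71.
The triangle = ½ × 1014.2857 × 71 = 36007.14.

36007.14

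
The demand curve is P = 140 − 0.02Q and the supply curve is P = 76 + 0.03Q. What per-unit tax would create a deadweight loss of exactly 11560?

34

Competitive equilibrium: 140 − 0.02Q = 76 + 0.03Q → Q* = 1280, P* = 114.4.
A tax t gives ΔQ = t/0.05 and wedge t, so DWL = t²/0.1.
t²/0.1 = 11560 → t² = 1156 → t = 34.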